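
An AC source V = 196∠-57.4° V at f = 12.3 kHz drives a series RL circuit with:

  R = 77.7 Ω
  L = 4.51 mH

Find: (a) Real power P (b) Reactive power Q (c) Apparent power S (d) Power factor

Step 1 — Angular frequency: ω = 2π·f = 2π·1.23e+04 = 7.728e+04 rad/s.
Step 2 — Component impedances:
  R: Z = R = 77.7 Ω
  L: Z = jωL = j·7.728e+04·0.00451 = 0 + j348.5 Ω
Step 3 — Series combination: Z_total = R + L = 77.7 + j348.5 Ω = 357.1∠77.4° Ω.
Step 4 — Source phasor: V = 196∠-57.4° V = 105.6 - j165.1 V.
Step 5 — Current: I = V / Z = -0.387 - j0.3892 A = 0.5489∠-134.8° A.
Step 6 — Complex power: S = V·I* = 23.41 + j105 VA.
Step 7 — Real power: P = Re(S) = 23.41 W.
Step 8 — Reactive power: Q = Im(S) = 105 VAR.
Step 9 — Apparent power: |S| = 107.6 VA.
Step 10 — Power factor: PF = P/|S| = 0.2176 (lagging).

(a) P = 23.41 W  (b) Q = 105 VAR  (c) S = 107.6 VA  (d) PF = 0.2176 (lagging)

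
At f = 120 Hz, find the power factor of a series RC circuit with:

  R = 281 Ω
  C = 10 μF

Step 1 — Angular frequency: ω = 2π·f = 2π·120 = 754 rad/s.
Step 2 — Component impedances:
  R: Z = R = 281 Ω
  C: Z = 1/(jωC) = -j/(ω·C) = 0 - j132.6 Ω
Step 3 — Series combination: Z_total = R + C = 281 - j132.6 Ω = 310.7∠-25.3° Ω.
Step 4 — Power factor: PF = cos(φ) = Re(Z)/|Z| = 281/310.73 = 0.9043.
Step 5 — Type: Im(Z) = -132.6 ⇒ leading (phase φ = -25.3°).

PF = 0.9043 (leading, φ = -25.3°)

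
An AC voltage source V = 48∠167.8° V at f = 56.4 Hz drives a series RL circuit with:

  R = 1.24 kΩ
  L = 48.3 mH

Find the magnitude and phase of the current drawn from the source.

Step 1 — Angular frequency: ω = 2π·f = 2π·56.4 = 354.4 rad/s.
Step 2 — Component impedances:
  R: Z = R = 1240 Ω
  L: Z = jωL = j·354.4·0.0483 = 0 + j17.12 Ω
Step 3 — Series combination: Z_total = R + L = 1240 + j17.12 Ω = 1240∠0.8° Ω.
Step 4 — Source phasor: V = 48∠167.8° V = -46.92 + j10.14 V.
Step 5 — Ohm's law: I = V / Z_total = (-46.92 + j10.14) / (1240 + j17.12) = -0.03772 + j0.008701 A.
Step 6 — Convert to polar: |I| = 0.03871 A, ∠I = 167.0°.

I = 0.03871∠167.0° A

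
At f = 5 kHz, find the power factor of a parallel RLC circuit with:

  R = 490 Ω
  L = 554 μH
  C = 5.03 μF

Step 1 — Angular frequency: ω = 2π·f = 2π·5000 = 3.142e+04 rad/s.
Step 2 — Component impedances:
  R: Z = R = 490 Ω
  L: Z = jωL = j·3.142e+04·0.000554 = 0 + j17.4 Ω
  C: Z = 1/(jωC) = -j/(ω·C) = 0 - j6.328 Ω
Step 3 — Parallel combination: 1/Z_total = 1/R + 1/L + 1/C; Z_total = 0.2017 - j9.94 Ω = 9.942∠-88.8° Ω.
Step 4 — Power factor: PF = cos(φ) = Re(Z)/|Z| = 0.2017/9.942 = 0.02029.
Step 5 — Type: Im(Z) = -9.94 ⇒ leading (phase φ = -88.8°).

PF = 0.02029 (leading, φ = -88.8°)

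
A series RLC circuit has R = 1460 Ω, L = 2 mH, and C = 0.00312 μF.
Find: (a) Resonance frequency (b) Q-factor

Step 1 — Resonance condition Im(Z)=0 gives ω₀ = 1/√(LC).
Step 2 — ω₀ = 1/√(0.002·3.12e-09) = 4.003e+05 rad/s.
Step 3 — f₀ = ω₀/(2π) = 6.371e+04 Hz.
Step 4 — Series Q: Q = ω₀L/R = 4.003e+05·0.002/1460 = 0.5484.

(a) f₀ = 6.371e+04 Hz  (b) Q = 0.5484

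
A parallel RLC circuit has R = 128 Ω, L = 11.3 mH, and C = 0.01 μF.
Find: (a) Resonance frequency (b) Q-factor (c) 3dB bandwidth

Step 1 — Resonance: ω₀ = 1/√(LC) = 1/√(0.0113·1e-08) = 9.407e+04 rad/s.
Step 2 — f₀ = ω₀/(2π) = 1.497e+04 Hz.
Step 3 — Parallel Q: Q = R/(ω₀L) = 128/(9.407e+04·0.0113) = 0.1204.
Step 4 — Bandwidth: Δω = ω₀/Q = 7.812e+05 rad/s; BW = Δω/(2π) = 1.243e+05 Hz.

(a) f₀ = 1.497e+04 Hz  (b) Q = 0.1204  (c) BW = 1.243e+05 Hz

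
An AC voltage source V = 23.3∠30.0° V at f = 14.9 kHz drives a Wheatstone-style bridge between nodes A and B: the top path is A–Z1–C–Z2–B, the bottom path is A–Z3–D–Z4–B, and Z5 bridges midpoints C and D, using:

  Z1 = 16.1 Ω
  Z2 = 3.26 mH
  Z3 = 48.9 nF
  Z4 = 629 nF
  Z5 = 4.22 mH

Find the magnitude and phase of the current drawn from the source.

Step 1 — Angular frequency: ω = 2π·f = 2π·1.49e+04 = 9.362e+04 rad/s.
Step 2 — Component impedances:
  Z1: Z = R = 16.1 Ω
  Z2: Z = jωL = j·9.362e+04·0.00326 = 0 + j305.2 Ω
  Z3: Z = 1/(jωC) = -j/(ω·C) = 0 - j218.4 Ω
  Z4: Z = 1/(jωC) = -j/(ω·C) = 0 - j16.98 Ω
  Z5: Z = jωL = j·9.362e+04·0.00422 = 0 + j395.1 Ω
Step 3 — Bridge requires nodal analysis (the Z5 bridge couples midpoints C and D, so the two paths cannot be reduced to a simple series/parallel combination). Setting node B to ground and injecting 1 A at node A, the 3-node admittance system at A, C, D solves to V_A = Z_AB = 285.2 + j681.5 Ω = 738.7∠67.3° Ω.
Step 4 — Source phasor: V = 23.3∠30.0° V = 20.18 + j11.65 V.
Step 5 — Ohm's law: I = V / Z_total = (20.18 + j11.65) / (285.2 + j681.5) = 0.02509 - j0.01911 A.
Step 6 — Convert to polar: |I| = 0.03154 A, ∠I = -37.3°.

I = 0.03154∠-37.3° A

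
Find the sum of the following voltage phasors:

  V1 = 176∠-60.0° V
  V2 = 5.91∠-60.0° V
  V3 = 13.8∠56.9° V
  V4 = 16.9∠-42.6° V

Step 1 — Convert each phasor to rectangular form:
  V1 = 176·(cos(-60.0°) + j·sin(-60.0°)) = 88 - j152.4 V
  V2 = 5.91·(cos(-60.0°) + j·sin(-60.0°)) = 2.955 - j5.118 V
  V3 = 13.8·(cos(56.9°) + j·sin(56.9°)) = 7.536 + j11.56 V
  V4 = 16.9·(cos(-42.6°) + j·sin(-42.6°)) = 12.44 - j11.44 V
Step 2 — Sum components: V_total = 110.9 - j157.4 V.
Step 3 — Convert to polar: |V_total| = 192.6 V, ∠V_total = -54.8°.

V_total = 192.6∠-54.8° V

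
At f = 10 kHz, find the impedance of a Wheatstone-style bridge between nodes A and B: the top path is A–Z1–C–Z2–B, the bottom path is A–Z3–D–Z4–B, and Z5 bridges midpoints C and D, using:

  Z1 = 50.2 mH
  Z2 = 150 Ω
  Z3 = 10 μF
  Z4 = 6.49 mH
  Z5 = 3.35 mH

Step 1 — Angular frequency: ω = 2π·f = 2π·1e+04 = 6.283e+04 rad/s.
Step 2 — Component impedances:
  Z1: Z = jωL = j·6.283e+04·0.0502 = 0 + j3154 Ω
  Z2: Z = R = 150 Ω
  Z3: Z = 1/(jωC) = -j/(ω·C) = 0 - j1.592 Ω
  Z4: Z = jωL = j·6.283e+04·0.00649 = 0 + j407.8 Ω
  Z5: Z = jωL = j·6.283e+04·0.00335 = 0 + j210.5 Ω
Step 3 — Bridge requires nodal analysis (the Z5 bridge couples midpoints C and D, so the two paths cannot be reduced to a simple series/parallel combination). Setting node B to ground and injecting 1 A at node A, the 3-node admittance system at A, C, D solves to V_A = Z_AB = 64.15 + j147.4 Ω = 160.8∠66.5° Ω.

Z = 64.15 + j147.4 Ω = 160.8∠66.5° Ω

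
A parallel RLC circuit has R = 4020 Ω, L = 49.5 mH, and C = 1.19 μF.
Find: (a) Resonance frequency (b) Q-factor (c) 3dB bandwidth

Step 1 — Resonance: ω₀ = 1/√(LC) = 1/√(0.0495·1.19e-06) = 4120 rad/s.
Step 2 — f₀ = ω₀/(2π) = 655.8 Hz.
Step 3 — Parallel Q: Q = R/(ω₀L) = 4020/(4120·0.0495) = 19.71.
Step 4 — Bandwidth: Δω = ω₀/Q = 209 rad/s; BW = Δω/(2π) = 33.27 Hz.

(a) f₀ = 655.8 Hz  (b) Q = 19.71  (c) BW = 33.27 Hz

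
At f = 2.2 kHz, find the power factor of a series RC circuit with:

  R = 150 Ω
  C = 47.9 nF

Step 1 — Angular frequency: ω = 2π·f = 2π·2200 = 1.382e+04 rad/s.
Step 2 — Component impedances:
  R: Z = R = 150 Ω
  C: Z = 1/(jωC) = -j/(ω·C) = 0 - j1510 Ω
Step 3 — Series combination: Z_total = R + C = 150 - j1510 Ω = 1518∠-84.3° Ω.
Step 4 — Power factor: PF = cos(φ) = Re(Z)/|Z| = 150/1517.7 = 0.09883.
Step 5 — Type: Im(Z) = -1510 ⇒ leading (phase φ = -84.3°).

PF = 0.09883 (leading, φ = -84.3°)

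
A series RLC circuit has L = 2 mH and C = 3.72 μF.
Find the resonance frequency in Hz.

Step 1 — Resonance condition Im(Z)=0 gives ω₀ = 1/√(LC).
Step 2 — ω₀ = 1/√(0.002·3.72e-06) = 1.159e+04 rad/s.
Step 3 — f₀ = ω₀/(2π) = 1845 Hz.

f₀ = 1845 Hz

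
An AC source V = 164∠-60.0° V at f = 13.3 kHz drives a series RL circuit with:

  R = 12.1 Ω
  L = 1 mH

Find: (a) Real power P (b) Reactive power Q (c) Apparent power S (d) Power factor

Step 1 — Angular frequency: ω = 2π·f = 2π·1.33e+04 = 8.357e+04 rad/s.
Step 2 — Component impedances:
  R: Z = R = 12.1 Ω
  L: Z = jωL = j·8.357e+04·0.001 = 0 + j83.57 Ω
Step 3 — Series combination: Z_total = R + L = 12.1 + j83.57 Ω = 84.44∠81.8° Ω.
Step 4 — Source phasor: V = 164∠-60.0° V = 82 - j142 V.
Step 5 — Current: I = V / Z = -1.526 - j1.202 A = 1.942∠-141.8° A.
Step 6 — Complex power: S = V·I* = 45.65 + j315.2 VA.
Step 7 — Real power: P = Re(S) = 45.65 W.
Step 8 — Reactive power: Q = Im(S) = 315.2 VAR.
Step 9 — Apparent power: |S| = 318.5 VA.
Step 10 — Power factor: PF = P/|S| = 0.1433 (lagging).

(a) P = 45.65 W  (b) Q = 315.2 VAR  (c) S = 318.5 VA  (d) PF = 0.1433 (lagging)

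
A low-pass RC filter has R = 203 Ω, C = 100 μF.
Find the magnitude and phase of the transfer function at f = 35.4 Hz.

Step 1 — Angular frequency: ω = 2π·35.4 = 222.4 rad/s.
Step 2 — Transfer function: H(jω) = 1/(1 + jωRC).
Step 3 — Denominator: 1 + jωRC = 1 + j·222.4·203·0.0001 = 1 + j4.515.
Step 4 — H = 0.04676 - j0.2111.
Step 5 — Magnitude: |H| = 0.2162 (-13.3 dB); phase: φ = -77.5°.

|H| = 0.2162 (-13.3 dB), φ = -77.5°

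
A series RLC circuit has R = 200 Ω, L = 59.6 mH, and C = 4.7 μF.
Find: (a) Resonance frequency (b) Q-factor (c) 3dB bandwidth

Step 1 — Resonance condition Im(Z)=0 gives ω₀ = 1/√(LC).
Step 2 — ω₀ = 1/√(0.0596·4.7e-06) = 1889 rad/s.
Step 3 — f₀ = ω₀/(2π) = 300.7 Hz.
Step 4 — Series Q: Q = ω₀L/R = 1889·0.0596/200 = 0.563.
Step 5 — 3dB bandwidth: Δω = ω₀/Q = 3356 rad/s; BW = Δω/(2π) = 534.1 Hz.

(a) f₀ = 300.7 Hz  (b) Q = 0.563  (c) BW = 534.1 Hz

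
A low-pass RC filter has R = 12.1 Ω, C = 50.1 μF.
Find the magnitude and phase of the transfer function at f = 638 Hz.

Step 1 — Angular frequency: ω = 2π·638 = 4009 rad/s.
Step 2 — Transfer function: H(jω) = 1/(1 + jωRC).
Step 3 — Denominator: 1 + jωRC = 1 + j·4009·12.1·5.01e-05 = 1 + j2.43.
Step 4 — H = 0.1448 - j0.3519.
Step 5 — Magnitude: |H| = 0.3805 (-8.4 dB); phase: φ = -67.6°.

|H| = 0.3805 (-8.4 dB), φ = -67.6°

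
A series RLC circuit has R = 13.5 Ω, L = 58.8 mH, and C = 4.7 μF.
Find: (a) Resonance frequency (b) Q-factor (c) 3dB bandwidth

Step 1 — Resonance condition Im(Z)=0 gives ω₀ = 1/√(LC).
Step 2 — ω₀ = 1/√(0.0588·4.7e-06) = 1902 rad/s.
Step 3 — f₀ = ω₀/(2π) = 302.7 Hz.
Step 4 — Series Q: Q = ω₀L/R = 1902·0.0588/13.5 = 8.285.
Step 5 — 3dB bandwidth: Δω = ω₀/Q = 229.6 rad/s; BW = Δω/(2π) = 36.54 Hz.

(a) f₀ = 302.7 Hz  (b) Q = 8.285  (c) BW = 36.54 Hz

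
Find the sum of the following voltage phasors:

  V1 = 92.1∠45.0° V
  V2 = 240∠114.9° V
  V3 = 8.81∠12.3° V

Step 1 — Convert each phasor to rectangular form:
  V1 = 92.1·(cos(45.0°) + j·sin(45.0°)) = 65.12 + j65.12 V
  V2 = 240·(cos(114.9°) + j·sin(114.9°)) = -101 + j217.7 V
  V3 = 8.81·(cos(12.3°) + j·sin(12.3°)) = 8.608 + j1.877 V
Step 2 — Sum components: V_total = -27.32 + j284.7 V.
Step 3 — Convert to polar: |V_total| = 286 V, ∠V_total = 95.5°.

V_total = 286∠95.5° V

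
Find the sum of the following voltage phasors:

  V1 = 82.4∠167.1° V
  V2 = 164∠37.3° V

Step 1 — Convert each phasor to rectangular form:
  V1 = 82.4·(cos(167.1°) + j·sin(167.1°)) = -80.32 + j18.4 V
  V2 = 164·(cos(37.3°) + j·sin(37.3°)) = 130.5 + j99.38 V
Step 2 — Sum components: V_total = 50.14 + j117.8 V.
Step 3 — Convert to polar: |V_total| = 128 V, ∠V_total = 66.9°.

V_total = 128∠66.9° V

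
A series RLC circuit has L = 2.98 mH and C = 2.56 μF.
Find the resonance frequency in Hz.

Step 1 — Resonance condition Im(Z)=0 gives ω₀ = 1/√(LC).
Step 2 — ω₀ = 1/√(0.00298·2.56e-06) = 1.145e+04 rad/s.
Step 3 — f₀ = ω₀/(2π) = 1822 Hz.

f₀ = 1822 Hz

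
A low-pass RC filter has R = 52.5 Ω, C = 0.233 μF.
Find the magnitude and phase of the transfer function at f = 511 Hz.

Step 1 — Angular frequency: ω = 2π·511 = 3211 rad/s.
Step 2 — Transfer function: H(jω) = 1/(1 + jωRC).
Step 3 — Denominator: 1 + jωRC = 1 + j·3211·52.5·2.33e-07 = 1 + j0.03927.
Step 4 — H = 0.9985 - j0.03921.
Step 5 — Magnitude: |H| = 0.9992 (-0.0 dB); phase: φ = -2.2°.

|H| = 0.9992 (-0.0 dB), φ = -2.2°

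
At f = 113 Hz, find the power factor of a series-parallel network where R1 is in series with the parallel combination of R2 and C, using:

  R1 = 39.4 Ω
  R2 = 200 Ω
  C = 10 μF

Step 1 — Angular frequency: ω = 2π·f = 2π·113 = 710 rad/s.
Step 2 — Component impedances:
  R1: Z = R = 39.4 Ω
  R2: Z = R = 200 Ω
  C: Z = 1/(jωC) = -j/(ω·C) = 0 - j140.8 Ω
Step 3 — Parallel branch: R2 || C = 1/(1/R2 + 1/C) = 66.3 - j94.15 Ω.
Step 4 — Series with R1: Z_total = R1 + (R2 || C) = 105.7 - j94.15 Ω = 141.6∠-41.7° Ω.
Step 5 — Power factor: PF = cos(φ) = Re(Z)/|Z| = 105.7/141.56 = 0.7467.
Step 6 — Type: Im(Z) = -94.15 ⇒ leading (phase φ = -41.7°).

PF = 0.7467 (leading, φ = -41.7°)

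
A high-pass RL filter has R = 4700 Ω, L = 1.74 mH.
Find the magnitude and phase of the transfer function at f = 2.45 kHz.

Step 1 — Angular frequency: ω = 2π·2450 = 1.539e+04 rad/s.
Step 2 — Transfer function: H(jω) = jωL/(R + jωL).
Step 3 — Numerator jωL = j·26.79; denominator R + jωL = 4700 + j26.79.
Step 4 — H = 3.248e-05 + j0.005699.
Step 5 — Magnitude: |H| = 0.005699 (-44.9 dB); phase: φ = 89.7°.

|H| = 0.005699 (-44.9 dB), φ = 89.7°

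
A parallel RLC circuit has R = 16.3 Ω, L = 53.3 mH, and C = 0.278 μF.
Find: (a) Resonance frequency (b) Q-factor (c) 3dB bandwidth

Step 1 — Resonance: ω₀ = 1/√(LC) = 1/√(0.0533·2.78e-07) = 8215 rad/s.
Step 2 — f₀ = ω₀/(2π) = 1307 Hz.
Step 3 — Parallel Q: Q = R/(ω₀L) = 16.3/(8215·0.0533) = 0.03723.
Step 4 — Bandwidth: Δω = ω₀/Q = 2.207e+05 rad/s; BW = Δω/(2π) = 3.512e+04 Hz.

(a) f₀ = 1307 Hz  (b) Q = 0.03723  (c) BW = 3.512e+04 Hz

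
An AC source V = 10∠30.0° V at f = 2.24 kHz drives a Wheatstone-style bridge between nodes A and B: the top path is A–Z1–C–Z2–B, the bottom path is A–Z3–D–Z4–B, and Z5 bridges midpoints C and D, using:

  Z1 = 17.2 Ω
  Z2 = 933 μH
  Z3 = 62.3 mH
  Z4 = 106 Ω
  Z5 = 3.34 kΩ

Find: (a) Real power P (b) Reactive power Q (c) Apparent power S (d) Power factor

Step 1 — Angular frequency: ω = 2π·f = 2π·2240 = 1.407e+04 rad/s.
Step 2 — Component impedances:
  Z1: Z = R = 17.2 Ω
  Z2: Z = jωL = j·1.407e+04·0.000933 = 0 + j13.13 Ω
  Z3: Z = jωL = j·1.407e+04·0.0623 = 0 + j876.8 Ω
  Z4: Z = R = 106 Ω
  Z5: Z = R = 3340 Ω
Step 3 — Bridge requires nodal analysis (the Z5 bridge couples midpoints C and D, so the two paths cannot be reduced to a simple series/parallel combination). Setting node B to ground and injecting 1 A at node A, the 3-node admittance system at A, C, D solves to V_A = Z_AB = 16.74 + j13.22 Ω = 21.33∠38.3° Ω.
Step 4 — Source phasor: V = 10∠30.0° V = 8.66 + j5 V.
Step 5 — Current: I = V / Z = 0.4639 - j0.06752 A = 0.4688∠-8.3° A.
Step 6 — Complex power: S = V·I* = 3.68 + j2.904 VA.
Step 7 — Real power: P = Re(S) = 3.68 W.
Step 8 — Reactive power: Q = Im(S) = 2.904 VAR.
Step 9 — Apparent power: |S| = 4.688 VA.
Step 10 — Power factor: PF = P/|S| = 0.785 (lagging).

(a) P = 3.68 W  (b) Q = 2.904 VAR  (c) S = 4.688 VA  (d) PF = 0.785 (lagging)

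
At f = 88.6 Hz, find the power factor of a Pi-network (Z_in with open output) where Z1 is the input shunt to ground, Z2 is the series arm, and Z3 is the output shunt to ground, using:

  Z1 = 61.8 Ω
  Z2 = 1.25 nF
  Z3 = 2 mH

Step 1 — Angular frequency: ω = 2π·f = 2π·88.6 = 556.7 rad/s.
Step 2 — Component impedances:
  Z1: Z = R = 61.8 Ω
  Z2: Z = 1/(jωC) = -j/(ω·C) = 0 - j1.437e+06 Ω
  Z3: Z = jωL = j·556.7·0.002 = 0 + j1.113 Ω
Step 3 — With open output, the series arm Z2 and the output shunt Z3 appear in series to ground: Z2 + Z3 = 0 - j1.437e+06 Ω.
Step 4 — Parallel with input shunt Z1: Z_in = Z1 || (Z2 + Z3) = 61.8 - j0.002658 Ω = 61.8∠-0.0° Ω.
Step 5 — Power factor: PF = cos(φ) = Re(Z)/|Z| = 61.8/61.8 = 1.
Step 6 — Type: Im(Z) = -0.002658 ⇒ leading (phase φ = -0.0°).

PF = 1 (leading, φ = -0.0°)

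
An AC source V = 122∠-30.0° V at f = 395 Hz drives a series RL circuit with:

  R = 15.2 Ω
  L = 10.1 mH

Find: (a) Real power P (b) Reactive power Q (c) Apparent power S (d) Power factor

Step 1 — Angular frequency: ω = 2π·f = 2π·395 = 2482 rad/s.
Step 2 — Component impedances:
  R: Z = R = 15.2 Ω
  L: Z = jωL = j·2482·0.0101 = 0 + j25.07 Ω
Step 3 — Series combination: Z_total = R + L = 15.2 + j25.07 Ω = 29.32∠58.8° Ω.
Step 4 — Source phasor: V = 122∠-30.0° V = 105.7 - j61 V.
Step 5 — Current: I = V / Z = 0.08946 - j4.161 A = 4.162∠-88.8° A.
Step 6 — Complex power: S = V·I* = 263.3 + j434.1 VA.
Step 7 — Real power: P = Re(S) = 263.3 W.
Step 8 — Reactive power: Q = Im(S) = 434.1 VAR.
Step 9 — Apparent power: |S| = 507.7 VA.
Step 10 — Power factor: PF = P/|S| = 0.5185 (lagging).

(a) P = 263.3 W  (b) Q = 434.1 VAR  (c) S = 507.7 VA  (d) PF = 0.5185 (lagging)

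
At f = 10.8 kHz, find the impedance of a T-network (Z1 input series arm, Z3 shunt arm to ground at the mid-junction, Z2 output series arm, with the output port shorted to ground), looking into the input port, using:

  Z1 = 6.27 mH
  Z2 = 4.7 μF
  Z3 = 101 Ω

Step 1 — Angular frequency: ω = 2π·f = 2π·1.08e+04 = 6.786e+04 rad/s.
Step 2 — Component impedances:
  Z1: Z = jωL = j·6.786e+04·0.00627 = 0 + j425.5 Ω
  Z2: Z = 1/(jωC) = -j/(ω·C) = 0 - j3.135 Ω
  Z3: Z = R = 101 Ω
Step 3 — With the output port shorted to ground, the output series arm Z2 runs from the junction to ground; the shunt arm Z3 also runs from the junction to ground. They appear in parallel: Z3 || Z2 = 0.09724 - j3.132 Ω.
Step 4 — Series with input arm Z1: Z_in = Z1 + (Z3 || Z2) = 0.09724 + j422.3 Ω = 422.3∠90.0° Ω.

Z = 0.09724 + j422.3 Ω = 422.3∠90.0° Ω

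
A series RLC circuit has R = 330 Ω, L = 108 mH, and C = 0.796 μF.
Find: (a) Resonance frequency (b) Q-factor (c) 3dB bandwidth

Step 1 — Resonance condition Im(Z)=0 gives ω₀ = 1/√(LC).
Step 2 — ω₀ = 1/√(0.108·7.96e-07) = 3411 rad/s.
Step 3 — f₀ = ω₀/(2π) = 542.8 Hz.
Step 4 — Series Q: Q = ω₀L/R = 3411·0.108/330 = 1.116.
Step 5 — 3dB bandwidth: Δω = ω₀/Q = 3056 rad/s; BW = Δω/(2π) = 486.3 Hz.

(a) f₀ = 542.8 Hz  (b) Q = 1.116  (c) BW = 486.3 Hz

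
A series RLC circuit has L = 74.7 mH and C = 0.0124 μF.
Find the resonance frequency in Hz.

Step 1 — Resonance condition Im(Z)=0 gives ω₀ = 1/√(LC).
Step 2 — ω₀ = 1/√(0.0747·1.24e-08) = 3.286e+04 rad/s.
Step 3 — f₀ = ω₀/(2π) = 5229 Hz.

f₀ = 5229 Hz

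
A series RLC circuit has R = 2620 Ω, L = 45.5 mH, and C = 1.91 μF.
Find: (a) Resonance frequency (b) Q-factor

Step 1 — Resonance condition Im(Z)=0 gives ω₀ = 1/√(LC).
Step 2 — ω₀ = 1/√(0.0455·1.91e-06) = 3392 rad/s.
Step 3 — f₀ = ω₀/(2π) = 539.9 Hz.
Step 4 — Series Q: Q = ω₀L/R = 3392·0.0455/2620 = 0.05891.

(a) f₀ = 539.9 Hz  (b) Q = 0.05891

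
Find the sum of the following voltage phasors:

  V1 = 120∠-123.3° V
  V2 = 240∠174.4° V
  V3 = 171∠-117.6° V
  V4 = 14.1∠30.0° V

Step 1 — Convert each phasor to rectangular form:
  V1 = 120·(cos(-123.3°) + j·sin(-123.3°)) = -65.88 - j100.3 V
  V2 = 240·(cos(174.4°) + j·sin(174.4°)) = -238.9 + j23.42 V
  V3 = 171·(cos(-117.6°) + j·sin(-117.6°)) = -79.22 - j151.5 V
  V4 = 14.1·(cos(30.0°) + j·sin(30.0°)) = 12.21 + j7.05 V
Step 2 — Sum components: V_total = -371.7 - j221.4 V.
Step 3 — Convert to polar: |V_total| = 432.7 V, ∠V_total = -149.2°.

V_total = 432.7∠-149.2° V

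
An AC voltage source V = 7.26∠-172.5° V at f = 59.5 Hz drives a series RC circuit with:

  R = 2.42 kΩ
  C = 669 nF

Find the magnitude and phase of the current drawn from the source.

Step 1 — Angular frequency: ω = 2π·f = 2π·59.5 = 373.8 rad/s.
Step 2 — Component impedances:
  R: Z = R = 2420 Ω
  C: Z = 1/(jωC) = -j/(ω·C) = 0 - j3998 Ω
Step 3 — Series combination: Z_total = R + C = 2420 - j3998 Ω = 4674∠-58.8° Ω.
Step 4 — Source phasor: V = 7.26∠-172.5° V = -7.198 - j0.9476 V.
Step 5 — Ohm's law: I = V / Z_total = (-7.198 - j0.9476) / (2420 - j3998) = -0.000624 - j0.001423 A.
Step 6 — Convert to polar: |I| = 0.001553 A, ∠I = -113.7°.

I = 0.001553∠-113.7° A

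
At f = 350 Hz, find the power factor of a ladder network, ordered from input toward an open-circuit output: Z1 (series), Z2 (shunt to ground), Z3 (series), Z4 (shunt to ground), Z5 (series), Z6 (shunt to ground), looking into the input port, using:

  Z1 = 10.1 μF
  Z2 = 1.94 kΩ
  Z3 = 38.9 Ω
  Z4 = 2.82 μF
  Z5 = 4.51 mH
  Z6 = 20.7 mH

Step 1 — Angular frequency: ω = 2π·f = 2π·350 = 2199 rad/s.
Step 2 — Component impedances:
  Z1: Z = 1/(jωC) = -j/(ω·C) = 0 - j45.02 Ω
  Z2: Z = R = 1940 Ω
  Z3: Z = R = 38.9 Ω
  Z4: Z = 1/(jωC) = -j/(ω·C) = 0 - j161.3 Ω
  Z5: Z = jωL = j·2199·0.00451 = 0 + j9.918 Ω
  Z6: Z = jωL = j·2199·0.0207 = 0 + j45.52 Ω
Step 3 — Ladder network (open output): work backward from the far end, alternating series and parallel combinations. Z_in = 41.6 + j36.03 Ω = 55.03∠40.9° Ω.
Step 4 — Power factor: PF = cos(φ) = Re(Z)/|Z| = 41.596/55.029 = 0.7559.
Step 5 — Type: Im(Z) = 36.03 ⇒ lagging (phase φ = 40.9°).

PF = 0.7559 (lagging, φ = 40.9°)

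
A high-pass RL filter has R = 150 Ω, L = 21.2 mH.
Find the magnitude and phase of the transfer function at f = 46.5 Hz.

Step 1 — Angular frequency: ω = 2π·46.5 = 292.2 rad/s.
Step 2 — Transfer function: H(jω) = jωL/(R + jωL).
Step 3 — Numerator jωL = j·6.194; denominator R + jωL = 150 + j6.194.
Step 4 — H = 0.001702 + j0.04122.
Step 5 — Magnitude: |H| = 0.04126 (-27.7 dB); phase: φ = 87.6°.

|H| = 0.04126 (-27.7 dB), φ = 87.6°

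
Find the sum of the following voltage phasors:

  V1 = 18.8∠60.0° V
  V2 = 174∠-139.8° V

Step 1 — Convert each phasor to rectangular form:
  V1 = 18.8·(cos(60.0°) + j·sin(60.0°)) = 9.4 + j16.28 V
  V2 = 174·(cos(-139.8°) + j·sin(-139.8°)) = -132.9 - j112.3 V
Step 2 — Sum components: V_total = -123.5 - j96.03 V.
Step 3 — Convert to polar: |V_total| = 156.4 V, ∠V_total = -142.1°.

V_total = 156.4∠-142.1° V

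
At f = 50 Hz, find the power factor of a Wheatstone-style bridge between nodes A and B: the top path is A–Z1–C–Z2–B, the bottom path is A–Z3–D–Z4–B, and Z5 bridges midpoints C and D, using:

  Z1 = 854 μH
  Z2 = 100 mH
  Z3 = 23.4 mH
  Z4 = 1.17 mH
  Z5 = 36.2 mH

Step 1 — Angular frequency: ω = 2π·f = 2π·50 = 314.2 rad/s.
Step 2 — Component impedances:
  Z1: Z = jωL = j·314.2·0.000854 = 0 + j0.2683 Ω
  Z2: Z = jωL = j·314.2·0.1 = 0 + j31.42 Ω
  Z3: Z = jωL = j·314.2·0.0234 = 0 + j7.351 Ω
  Z4: Z = jωL = j·314.2·0.00117 = 0 + j0.3676 Ω
  Z5: Z = jωL = j·314.2·0.0362 = 0 + j11.37 Ω
Step 3 — Bridge requires nodal analysis (the Z5 bridge couples midpoints C and D, so the two paths cannot be reduced to a simple series/parallel combination). Setting node B to ground and injecting 1 A at node A, the 3-node admittance system at A, C, D solves to V_A = Z_AB = 0 + j4.248 Ω = 4.248∠90.0° Ω.
Step 4 — Power factor: PF = cos(φ) = Re(Z)/|Z| = 0/4.248 = 0.
Step 5 — Type: Im(Z) = 4.248 ⇒ lagging (phase φ = 90.0°).

PF = 0 (lagging, φ = 90.0°)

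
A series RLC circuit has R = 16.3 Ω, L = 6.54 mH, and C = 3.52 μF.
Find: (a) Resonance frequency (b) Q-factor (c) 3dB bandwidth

Step 1 — Resonance: ω₀ = 1/√(LC) = 1/√(0.00654·3.52e-06) = 6591 rad/s.
Step 2 — f₀ = ω₀/(2π) = 1049 Hz.
Step 3 — Series Q: Q = ω₀L/R = 6591·0.00654/16.3 = 2.644.
Step 4 — Bandwidth: Δω = ω₀/Q = 2492 rad/s; BW = Δω/(2π) = 396.7 Hz.

(a) f₀ = 1049 Hz  (b) Q = 2.644  (c) BW = 396.7 Hz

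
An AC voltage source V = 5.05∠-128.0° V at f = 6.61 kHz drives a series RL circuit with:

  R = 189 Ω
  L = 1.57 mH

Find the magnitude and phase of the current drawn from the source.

Step 1 — Angular frequency: ω = 2π·f = 2π·6610 = 4.153e+04 rad/s.
Step 2 — Component impedances:
  R: Z = R = 189 Ω
  L: Z = jωL = j·4.153e+04·0.00157 = 0 + j65.21 Ω
Step 3 — Series combination: Z_total = R + L = 189 + j65.21 Ω = 199.9∠19.0° Ω.
Step 4 — Source phasor: V = 5.05∠-128.0° V = -3.109 - j3.979 V.
Step 5 — Ohm's law: I = V / Z_total = (-3.109 - j3.979) / (189 + j65.21) = -0.02119 - j0.01374 A.
Step 6 — Convert to polar: |I| = 0.02526 A, ∠I = -147.0°.

I = 0.02526∠-147.0° A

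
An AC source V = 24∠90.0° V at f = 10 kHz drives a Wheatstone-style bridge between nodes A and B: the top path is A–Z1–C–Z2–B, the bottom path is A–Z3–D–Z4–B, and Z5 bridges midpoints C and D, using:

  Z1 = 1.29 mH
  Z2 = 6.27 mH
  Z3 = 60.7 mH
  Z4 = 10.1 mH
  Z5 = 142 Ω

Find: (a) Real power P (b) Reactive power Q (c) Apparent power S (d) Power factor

Step 1 — Angular frequency: ω = 2π·f = 2π·1e+04 = 6.283e+04 rad/s.
Step 2 — Component impedances:
  Z1: Z = jωL = j·6.283e+04·0.00129 = 0 + j81.05 Ω
  Z2: Z = jωL = j·6.283e+04·0.00627 = 0 + j394 Ω
  Z3: Z = jωL = j·6.283e+04·0.0607 = 0 + j3814 Ω
  Z4: Z = jωL = j·6.283e+04·0.0101 = 0 + j634.6 Ω
  Z5: Z = R = 142 Ω
Step 3 — Bridge requires nodal analysis (the Z5 bridge couples midpoints C and D, so the two paths cannot be reduced to a simple series/parallel combination). Setting node B to ground and injecting 1 A at node A, the 3-node admittance system at A, C, D solves to V_A = Z_AB = 18.08 + j325.6 Ω = 326.1∠86.8° Ω.
Step 4 — Source phasor: V = 24∠90.0° V = 0 + j24 V.
Step 5 — Current: I = V / Z = 0.07349 + j0.004081 A = 0.0736∠3.2° A.
Step 6 — Complex power: S = V·I* = 0.09793 + j1.764 VA.
Step 7 — Real power: P = Re(S) = 0.09793 W.
Step 8 — Reactive power: Q = Im(S) = 1.764 VAR.
Step 9 — Apparent power: |S| = 1.766 VA.
Step 10 — Power factor: PF = P/|S| = 0.05544 (lagging).

(a) P = 0.09793 W  (b) Q = 1.764 VAR  (c) S = 1.766 VA  (d) PF = 0.05544 (lagging)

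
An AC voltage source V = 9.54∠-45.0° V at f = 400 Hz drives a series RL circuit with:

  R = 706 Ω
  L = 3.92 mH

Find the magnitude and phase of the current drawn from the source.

Step 1 — Angular frequency: ω = 2π·f = 2π·400 = 2513 rad/s.
Step 2 — Component impedances:
  R: Z = R = 706 Ω
  L: Z = jωL = j·2513·0.00392 = 0 + j9.852 Ω
Step 3 — Series combination: Z_total = R + L = 706 + j9.852 Ω = 706.1∠0.8° Ω.
Step 4 — Source phasor: V = 9.54∠-45.0° V = 6.746 - j6.746 V.
Step 5 — Ohm's law: I = V / Z_total = (6.746 - j6.746) / (706 + j9.852) = 0.00942 - j0.009686 A.
Step 6 — Convert to polar: |I| = 0.01351 A, ∠I = -45.8°.

I = 0.01351∠-45.8° A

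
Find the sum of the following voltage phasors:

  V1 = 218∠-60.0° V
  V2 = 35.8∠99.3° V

Step 1 — Convert each phasor to rectangular form:
  V1 = 218·(cos(-60.0°) + j·sin(-60.0°)) = 109 - j188.8 V
  V2 = 35.8·(cos(99.3°) + j·sin(99.3°)) = -5.785 + j35.33 V
Step 2 — Sum components: V_total = 103.2 - j153.5 V.
Step 3 — Convert to polar: |V_total| = 184.9 V, ∠V_total = -56.1°.

V_total = 184.9∠-56.1° V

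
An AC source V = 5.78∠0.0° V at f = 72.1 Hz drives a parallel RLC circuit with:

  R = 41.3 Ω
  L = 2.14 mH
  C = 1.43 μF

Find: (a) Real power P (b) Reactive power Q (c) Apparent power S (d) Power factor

Step 1 — Angular frequency: ω = 2π·f = 2π·72.1 = 453 rad/s.
Step 2 — Component impedances:
  R: Z = R = 41.3 Ω
  L: Z = jωL = j·453·0.00214 = 0 + j0.9695 Ω
  C: Z = 1/(jωC) = -j/(ω·C) = 0 - j1544 Ω
Step 3 — Parallel combination: 1/Z_total = 1/R + 1/L + 1/C; Z_total = 0.02277 + j0.9695 Ω = 0.9698∠88.7° Ω.
Step 4 — Source phasor: V = 5.78∠0.0° V = 5.78 V.
Step 5 — Current: I = V / Z = 0.14 - j5.958 A = 5.96∠-88.7° A.
Step 6 — Complex power: S = V·I* = 0.8089 + j34.44 VA.
Step 7 — Real power: P = Re(S) = 0.8089 W.
Step 8 — Reactive power: Q = Im(S) = 34.44 VAR.
Step 9 — Apparent power: |S| = 34.45 VA.
Step 10 — Power factor: PF = P/|S| = 0.02348 (lagging).

(a) P = 0.8089 W  (b) Q = 34.44 VAR  (c) S = 34.45 VA  (d) PF = 0.02348 (lagging)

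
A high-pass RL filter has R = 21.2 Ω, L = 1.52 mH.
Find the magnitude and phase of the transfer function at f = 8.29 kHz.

Step 1 — Angular frequency: ω = 2π·8290 = 5.209e+04 rad/s.
Step 2 — Transfer function: H(jω) = jωL/(R + jωL).
Step 3 — Numerator jωL = j·79.17; denominator R + jωL = 21.2 + j79.17.
Step 4 — H = 0.9331 + j0.2499.
Step 5 — Magnitude: |H| = 0.966 (-0.3 dB); phase: φ = 15.0°.

|H| = 0.966 (-0.3 dB), φ = 15.0°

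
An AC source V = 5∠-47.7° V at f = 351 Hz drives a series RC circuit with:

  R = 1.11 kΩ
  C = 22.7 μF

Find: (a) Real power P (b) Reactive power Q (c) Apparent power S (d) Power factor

Step 1 — Angular frequency: ω = 2π·f = 2π·351 = 2205 rad/s.
Step 2 — Component impedances:
  R: Z = R = 1110 Ω
  C: Z = 1/(jωC) = -j/(ω·C) = 0 - j19.98 Ω
Step 3 — Series combination: Z_total = R + C = 1110 - j19.98 Ω = 1110∠-1.0° Ω.
Step 4 — Source phasor: V = 5∠-47.7° V = 3.365 - j3.698 V.
Step 5 — Current: I = V / Z = 0.003091 - j0.003276 A = 0.004504∠-46.7° A.
Step 6 — Complex power: S = V·I* = 0.02252 - j0.0004052 VA.
Step 7 — Real power: P = Re(S) = 0.02252 W.
Step 8 — Reactive power: Q = Im(S) = -0.0004052 VAR.
Step 9 — Apparent power: |S| = 0.02252 VA.
Step 10 — Power factor: PF = P/|S| = 0.9998 (leading).

(a) P = 0.02252 W  (b) Q = -0.0004052 VAR  (c) S = 0.02252 VA  (d) PF = 0.9998 (leading)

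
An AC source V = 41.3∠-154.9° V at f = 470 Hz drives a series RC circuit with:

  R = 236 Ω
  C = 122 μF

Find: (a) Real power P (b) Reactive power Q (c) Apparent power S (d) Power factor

Step 1 — Angular frequency: ω = 2π·f = 2π·470 = 2953 rad/s.
Step 2 — Component impedances:
  R: Z = R = 236 Ω
  C: Z = 1/(jωC) = -j/(ω·C) = 0 - j2.776 Ω
Step 3 — Series combination: Z_total = R + C = 236 - j2.776 Ω = 236∠-0.7° Ω.
Step 4 — Source phasor: V = 41.3∠-154.9° V = -37.4 - j17.52 V.
Step 5 — Current: I = V / Z = -0.1576 - j0.07609 A = 0.175∠-154.2° A.
Step 6 — Complex power: S = V·I* = 7.227 - j0.08499 VA.
Step 7 — Real power: P = Re(S) = 7.227 W.
Step 8 — Reactive power: Q = Im(S) = -0.08499 VAR.
Step 9 — Apparent power: |S| = 7.227 VA.
Step 10 — Power factor: PF = P/|S| = 0.9999 (leading).

(a) P = 7.227 W  (b) Q = -0.08499 VAR  (c) S = 7.227 VA  (d) PF = 0.9999 (leading)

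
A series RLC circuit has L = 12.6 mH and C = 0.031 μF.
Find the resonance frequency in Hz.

Step 1 — Resonance condition Im(Z)=0 gives ω₀ = 1/√(LC).
Step 2 — ω₀ = 1/√(0.0126·3.1e-08) = 5.06e+04 rad/s.
Step 3 — f₀ = ω₀/(2π) = 8053 Hz.

f₀ = 8053 Hz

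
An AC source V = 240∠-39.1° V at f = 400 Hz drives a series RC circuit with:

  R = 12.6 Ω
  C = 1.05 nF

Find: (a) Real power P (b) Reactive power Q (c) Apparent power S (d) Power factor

Step 1 — Angular frequency: ω = 2π·f = 2π·400 = 2513 rad/s.
Step 2 — Component impedances:
  R: Z = R = 12.6 Ω
  C: Z = 1/(jωC) = -j/(ω·C) = 0 - j3.789e+05 Ω
Step 3 — Series combination: Z_total = R + C = 12.6 - j3.789e+05 Ω = 3.789e+05∠-90.0° Ω.
Step 4 — Source phasor: V = 240∠-39.1° V = 186.3 - j151.4 V.
Step 5 — Current: I = V / Z = 0.0003995 + j0.0004915 A = 0.0006333∠50.9° A.
Step 6 — Complex power: S = V·I* = 5.054e-06 - j0.152 VA.
Step 7 — Real power: P = Re(S) = 5.054e-06 W.
Step 8 — Reactive power: Q = Im(S) = -0.152 VAR.
Step 9 — Apparent power: |S| = 0.152 VA.
Step 10 — Power factor: PF = P/|S| = 3.325e-05 (leading).

(a) P = 5.054e-06 W  (b) Q = -0.152 VAR  (c) S = 0.152 VA  (d) PF = 3.325e-05 (leading)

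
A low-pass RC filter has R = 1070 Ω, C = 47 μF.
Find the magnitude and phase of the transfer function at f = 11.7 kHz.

Step 1 — Angular frequency: ω = 2π·1.17e+04 = 7.351e+04 rad/s.
Step 2 — Transfer function: H(jω) = 1/(1 + jωRC).
Step 3 — Denominator: 1 + jωRC = 1 + j·7.351e+04·1070·4.7e-05 = 1 + j3697.
Step 4 — H = 7.317e-08 - j0.0002705.
Step 5 — Magnitude: |H| = 0.0002705 (-71.4 dB); phase: φ = -90.0°.

|H| = 0.0002705 (-71.4 dB), φ = -90.0°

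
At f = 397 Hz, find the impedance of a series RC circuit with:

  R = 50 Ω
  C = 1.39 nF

Step 1 — Angular frequency: ω = 2π·f = 2π·397 = 2494 rad/s.
Step 2 — Component impedances:
  R: Z = R = 50 Ω
  C: Z = 1/(jωC) = -j/(ω·C) = 0 - j2.884e+05 Ω
Step 3 — Series combination: Z_total = R + C = 50 - j2.884e+05 Ω = 2.884e+05∠-90.0° Ω.

Z = 50 - j2.884e+05 Ω = 2.884e+05∠-90.0° Ω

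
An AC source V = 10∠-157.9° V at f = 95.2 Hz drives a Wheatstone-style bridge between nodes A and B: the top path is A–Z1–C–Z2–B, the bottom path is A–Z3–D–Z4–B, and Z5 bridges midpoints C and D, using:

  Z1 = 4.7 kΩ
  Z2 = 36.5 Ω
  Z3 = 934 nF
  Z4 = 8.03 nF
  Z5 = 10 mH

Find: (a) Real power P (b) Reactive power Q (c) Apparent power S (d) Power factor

Step 1 — Angular frequency: ω = 2π·f = 2π·95.2 = 598.2 rad/s.
Step 2 — Component impedances:
  Z1: Z = R = 4700 Ω
  Z2: Z = R = 36.5 Ω
  Z3: Z = 1/(jωC) = -j/(ω·C) = 0 - j1790 Ω
  Z4: Z = 1/(jωC) = -j/(ω·C) = 0 - j2.082e+05 Ω
  Z5: Z = jωL = j·598.2·0.01 = 0 + j5.982 Ω
Step 3 — Bridge requires nodal analysis (the Z5 bridge couples midpoints C and D, so the two paths cannot be reduced to a simple series/parallel combination). Setting node B to ground and injecting 1 A at node A, the 3-node admittance system at A, C, D solves to V_A = Z_AB = 628.4 - j1559 Ω = 1681∠-68.1° Ω.
Step 4 — Source phasor: V = 10∠-157.9° V = -9.265 - j3.762 V.
Step 5 — Current: I = V / Z = 1.578e-05 - j0.005948 A = 0.005948∠-89.8° A.
Step 6 — Complex power: S = V·I* = 0.02223 - j0.05517 VA.
Step 7 — Real power: P = Re(S) = 0.02223 W.
Step 8 — Reactive power: Q = Im(S) = -0.05517 VAR.
Step 9 — Apparent power: |S| = 0.05948 VA.
Step 10 — Power factor: PF = P/|S| = 0.3738 (leading).

(a) P = 0.02223 W  (b) Q = -0.05517 VAR  (c) S = 0.05948 VA  (d) PF = 0.3738 (leading)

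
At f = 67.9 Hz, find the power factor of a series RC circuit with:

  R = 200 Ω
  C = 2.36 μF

Step 1 — Angular frequency: ω = 2π·f = 2π·67.9 = 426.6 rad/s.
Step 2 — Component impedances:
  R: Z = R = 200 Ω
  C: Z = 1/(jωC) = -j/(ω·C) = 0 - j993.2 Ω
Step 3 — Series combination: Z_total = R + C = 200 - j993.2 Ω = 1013∠-78.6° Ω.
Step 4 — Power factor: PF = cos(φ) = Re(Z)/|Z| = 200/1013 = 0.1974.
Step 5 — Type: Im(Z) = -993.2 ⇒ leading (phase φ = -78.6°).

PF = 0.1974 (leading, φ = -78.6°)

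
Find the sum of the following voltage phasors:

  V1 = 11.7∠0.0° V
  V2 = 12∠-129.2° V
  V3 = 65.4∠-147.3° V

Step 1 — Convert each phasor to rectangular form:
  V1 = 11.7·(cos(0.0°) + j·sin(0.0°)) = 11.7 V
  V2 = 12·(cos(-129.2°) + j·sin(-129.2°)) = -7.584 - j9.299 V
  V3 = 65.4·(cos(-147.3°) + j·sin(-147.3°)) = -55.03 - j35.33 V
Step 2 — Sum components: V_total = -50.92 - j44.63 V.
Step 3 — Convert to polar: |V_total| = 67.71 V, ∠V_total = -138.8°.

V_total = 67.71∠-138.8° V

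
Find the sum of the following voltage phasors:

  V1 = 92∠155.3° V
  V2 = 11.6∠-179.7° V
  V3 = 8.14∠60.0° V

Step 1 — Convert each phasor to rectangular form:
  V1 = 92·(cos(155.3°) + j·sin(155.3°)) = -83.58 + j38.44 V
  V2 = 11.6·(cos(-179.7°) + j·sin(-179.7°)) = -11.6 - j0.06074 V
  V3 = 8.14·(cos(60.0°) + j·sin(60.0°)) = 4.07 + j7.049 V
Step 2 — Sum components: V_total = -91.11 + j45.43 V.
Step 3 — Convert to polar: |V_total| = 101.8 V, ∠V_total = 153.5°.

V_total = 101.8∠153.5° V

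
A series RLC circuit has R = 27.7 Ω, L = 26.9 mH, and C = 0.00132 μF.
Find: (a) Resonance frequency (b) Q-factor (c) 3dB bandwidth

Step 1 — Resonance condition Im(Z)=0 gives ω₀ = 1/√(LC).
Step 2 — ω₀ = 1/√(0.0269·1.32e-09) = 1.678e+05 rad/s.
Step 3 — f₀ = ω₀/(2π) = 2.671e+04 Hz.
Step 4 — Series Q: Q = ω₀L/R = 1.678e+05·0.0269/27.7 = 163.
Step 5 — 3dB bandwidth: Δω = ω₀/Q = 1030 rad/s; BW = Δω/(2π) = 163.9 Hz.

(a) f₀ = 2.671e+04 Hz  (b) Q = 163  (c) BW = 163.9 Hz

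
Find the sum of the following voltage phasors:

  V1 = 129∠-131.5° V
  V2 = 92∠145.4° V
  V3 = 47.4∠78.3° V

Step 1 — Convert each phasor to rectangular form:
  V1 = 129·(cos(-131.5°) + j·sin(-131.5°)) = -85.48 - j96.62 V
  V2 = 92·(cos(145.4°) + j·sin(145.4°)) = -75.73 + j52.24 V
  V3 = 47.4·(cos(78.3°) + j·sin(78.3°)) = 9.612 + j46.42 V
Step 2 — Sum components: V_total = -151.6 + j2.041 V.
Step 3 — Convert to polar: |V_total| = 151.6 V, ∠V_total = 179.2°.

V_total = 151.6∠179.2° V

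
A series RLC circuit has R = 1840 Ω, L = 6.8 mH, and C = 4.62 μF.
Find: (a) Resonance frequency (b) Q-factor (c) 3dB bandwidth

Step 1 — Resonance: ω₀ = 1/√(LC) = 1/√(0.0068·4.62e-06) = 5642 rad/s.
Step 2 — f₀ = ω₀/(2π) = 897.9 Hz.
Step 3 — Series Q: Q = ω₀L/R = 5642·0.0068/1840 = 0.02085.
Step 4 — Bandwidth: Δω = ω₀/Q = 2.706e+05 rad/s; BW = Δω/(2π) = 4.307e+04 Hz.

(a) f₀ = 897.9 Hz  (b) Q = 0.02085  (c) BW = 4.307e+04 Hz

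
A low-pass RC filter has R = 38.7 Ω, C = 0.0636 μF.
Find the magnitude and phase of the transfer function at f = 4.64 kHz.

Step 1 — Angular frequency: ω = 2π·4640 = 2.915e+04 rad/s.
Step 2 — Transfer function: H(jω) = 1/(1 + jωRC).
Step 3 — Denominator: 1 + jωRC = 1 + j·2.915e+04·38.7·6.36e-08 = 1 + j0.07176.
Step 4 — H = 0.9949 - j0.07139.
Step 5 — Magnitude: |H| = 0.9974 (-0.0 dB); phase: φ = -4.1°.

|H| = 0.9974 (-0.0 dB), φ = -4.1°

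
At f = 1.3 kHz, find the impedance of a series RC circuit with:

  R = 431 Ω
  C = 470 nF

Step 1 — Angular frequency: ω = 2π·f = 2π·1300 = 8168 rad/s.
Step 2 — Component impedances:
  R: Z = R = 431 Ω
  C: Z = 1/(jωC) = -j/(ω·C) = 0 - j260.5 Ω
Step 3 — Series combination: Z_total = R + C = 431 - j260.5 Ω = 503.6∠-31.1° Ω.

Z = 431 - j260.5 Ω = 503.6∠-31.1° Ω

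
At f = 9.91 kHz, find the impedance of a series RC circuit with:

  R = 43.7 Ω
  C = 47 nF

Step 1 — Angular frequency: ω = 2π·f = 2π·9910 = 6.227e+04 rad/s.
Step 2 — Component impedances:
  R: Z = R = 43.7 Ω
  C: Z = 1/(jωC) = -j/(ω·C) = 0 - j341.7 Ω
Step 3 — Series combination: Z_total = R + C = 43.7 - j341.7 Ω = 344.5∠-82.7° Ω.

Z = 43.7 - j341.7 Ω = 344.5∠-82.7° Ω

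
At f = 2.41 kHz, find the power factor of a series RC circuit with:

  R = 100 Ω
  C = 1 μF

Step 1 — Angular frequency: ω = 2π·f = 2π·2410 = 1.514e+04 rad/s.
Step 2 — Component impedances:
  R: Z = R = 100 Ω
  C: Z = 1/(jωC) = -j/(ω·C) = 0 - j66.04 Ω
Step 3 — Series combination: Z_total = R + C = 100 - j66.04 Ω = 119.8∠-33.4° Ω.
Step 4 — Power factor: PF = cos(φ) = Re(Z)/|Z| = 100/119.838 = 0.8345.
Step 5 — Type: Im(Z) = -66.04 ⇒ leading (phase φ = -33.4°).

PF = 0.8345 (leading, φ = -33.4°)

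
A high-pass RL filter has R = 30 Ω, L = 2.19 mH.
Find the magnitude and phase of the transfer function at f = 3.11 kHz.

Step 1 — Angular frequency: ω = 2π·3110 = 1.954e+04 rad/s.
Step 2 — Transfer function: H(jω) = jωL/(R + jωL).
Step 3 — Numerator jωL = j·42.79; denominator R + jωL = 30 + j42.79.
Step 4 — H = 0.6705 + j0.47.
Step 5 — Magnitude: |H| = 0.8188 (-1.7 dB); phase: φ = 35.0°.

|H| = 0.8188 (-1.7 dB), φ = 35.0°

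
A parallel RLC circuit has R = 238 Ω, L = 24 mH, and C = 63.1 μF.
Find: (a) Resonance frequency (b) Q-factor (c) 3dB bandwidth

Step 1 — Resonance: ω₀ = 1/√(LC) = 1/√(0.024·6.31e-05) = 812.6 rad/s.
Step 2 — f₀ = ω₀/(2π) = 129.3 Hz.
Step 3 — Parallel Q: Q = R/(ω₀L) = 238/(812.6·0.024) = 12.2.
Step 4 — Bandwidth: Δω = ω₀/Q = 66.59 rad/s; BW = Δω/(2π) = 10.6 Hz.

(a) f₀ = 129.3 Hz  (b) Q = 12.2  (c) BW = 10.6 Hz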